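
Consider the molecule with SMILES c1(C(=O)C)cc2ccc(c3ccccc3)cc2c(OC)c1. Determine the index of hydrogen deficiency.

Atom tally by fragment:
  naphthalene ring system core → C:10 H:8
  (− 3 ring H displaced by substituents)
  + COCH3 → C:2 H:3 O:1
  + C6H5 → C:6 H:5
  + OCH3 → C:1 H:3 O:1
Element totals:
  C: 19
  H: 16
  O: 2
Molecular formula: C19H16O2.
DoU = (2C + 2 + N − H − X) / 2 = (2·19 + 2 + 0 − 16 − 0) / 2 = 12.

12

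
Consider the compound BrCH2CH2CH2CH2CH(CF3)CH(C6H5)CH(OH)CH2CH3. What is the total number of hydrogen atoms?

Atom tally by fragment:
  BrCH2 → C:1 H:2 Br:1
  CH2 → C:1 H:2
  CH2 → C:1 H:2
  CH2 → C:1 H:2
  CH(CF3) → C:2 H:1 F:3
  CH(C6H5) → C:7 H:6
  CH(OH) → C:1 H:2 O:1
  CH2 → C:1 H:2
  CH3 → C:1 H:3
Element totals:
  C: 16
  H: 22
  Br: 1
  F: 3
  O: 1

22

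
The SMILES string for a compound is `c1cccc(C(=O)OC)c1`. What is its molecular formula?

Atom tally by fragment:
  benzene ring core → C:6 H:6
  (− 1 ring H displaced by substituents)
  + COOCH3 → C:2 H:3 O:2
Element totals:
  C: 8
  H: 8
  O: 2

C8H8O2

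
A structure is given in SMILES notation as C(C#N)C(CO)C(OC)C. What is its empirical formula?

Atom tally by fragment:
  NCCH2 → C:2 H:2 N:1
  CH(CH2OH) → C:2 H:4 O:1
  CH(OCH3) → C:2 H:4 O:1
  CH3 → C:1 H:3
Element totals:
  C: 7
  H: 13
  N: 1
  O: 2
Molecular formula: C7H13NO2.
gcd of subscripts (7, 13, 1, 2) = 1, so the empirical formula equals the molecular formula.

C7H13NO2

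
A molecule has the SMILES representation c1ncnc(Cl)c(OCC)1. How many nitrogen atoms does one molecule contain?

2

Atom tally by fragment:
  pyrimidine ring core → C:4 H:4 N:2
  (− 2 ring H displaced by substituents)
  + Cl → Cl:1
  + OC2H5 → C:2 H:5 O:1
Element totals:
  C: 6
  H: 7
  Cl: 1
  N: 2
  O: 1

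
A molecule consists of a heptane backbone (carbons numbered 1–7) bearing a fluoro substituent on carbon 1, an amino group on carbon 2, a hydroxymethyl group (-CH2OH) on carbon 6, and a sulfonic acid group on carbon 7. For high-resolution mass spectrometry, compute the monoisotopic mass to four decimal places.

243.0941

Atom tally by fragment:
  FCH2 → C:1 H:2 F:1
  CH(NH2) → C:1 H:3 N:1
  CH2 → C:1 H:2
  CH2 → C:1 H:2
  CH2 → C:1 H:2
  CH(CH2OH) → C:2 H:4 O:1
  CH2SO3H → C:1 H:3 S:1 O:3
Element totals:
  C: 8
  H: 18
  F: 1
  N: 1
  O: 4
  S: 1
Molecular formula: C8H18FNO4S.
  M = 8(12.0) + 18(1.007825) + 18.998403 + 14.003074 + 4(15.994915) + 31.972071
    = 96.000000 + 18.140850 + 18.998403 + 14.003074 + 63.979660 + 31.972071 = 243.094058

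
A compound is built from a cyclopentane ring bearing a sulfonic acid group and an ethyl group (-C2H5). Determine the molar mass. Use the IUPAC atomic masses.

178.25 g/mol

Atom tally by fragment:
  cyclopentane ring core → C:5 H:10
  (− 2 ring H displaced by substituents)
  + SO3H → S:1 O:3 H:1
  + C2H5 → C:2 H:5
Element totals:
  C: 7
  H: 14
  O: 3
  S: 1
Molecular formula: C7H14O3S.
  M = 7(12.011) + 14(1.008) + 3(15.999) + 32.06
    = 84.077 + 14.112 + 47.997 + 32.060 = 178.246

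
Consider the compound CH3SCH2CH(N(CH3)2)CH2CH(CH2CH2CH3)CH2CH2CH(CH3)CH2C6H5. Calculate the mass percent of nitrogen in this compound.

4.17%

Element totals:
  C: 21
  H: 37
  N: 1
  S: 1
Molecular formula: C21H37NS.
Molar mass = 335.594 g/mol.
Mass from N: 1 × 14.007 = 14.007 g/mol.
%N = 14.007 / 335.594 × 100 = 4.17%.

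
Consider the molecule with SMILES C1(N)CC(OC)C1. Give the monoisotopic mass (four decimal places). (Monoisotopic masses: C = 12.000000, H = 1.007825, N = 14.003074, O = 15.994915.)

101.0841

Atom tally by fragment:
  cyclobutane ring core → C:4 H:8
  (− 2 ring H displaced by substituents)
  + NH2 → N:1 H:2
  + OCH3 → C:1 H:3 O:1
Element totals:
  C: 5
  H: 11
  N: 1
  O: 1
Molecular formula: C5H11NO.
  M = 5(12.0) + 11(1.007825) + 14.003074 + 15.994915
    = 60.000000 + 11.086075 + 14.003074 + 15.994915 = 101.084064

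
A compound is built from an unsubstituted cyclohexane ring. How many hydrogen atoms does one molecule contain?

Atom tally by fragment:
  cyclohexane ring core → C:6 H:12
Element totals:
  C: 6
  H: 12

12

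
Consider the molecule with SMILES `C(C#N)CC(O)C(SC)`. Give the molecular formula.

C6H11NOS

Atom tally by fragment:
  NCCH2 → C:2 H:2 N:1
  CH2 → C:1 H:2
  CH(OH) → C:1 H:2 O:1
  CH2SCH3 → C:2 H:5 S:1
Element totals:
  C: 6
  H: 11
  N: 1
  O: 1
  S: 1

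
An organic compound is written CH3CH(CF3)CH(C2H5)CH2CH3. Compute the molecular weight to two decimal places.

Atom tally by fragment:
  CH3 → C:1 H:3
  CH(CF3) → C:2 H:1 F:3
  CH(C2H5) → C:3 H:6
  CH2 → C:1 H:2
  CH3 → C:1 H:3
Element totals:
  C: 8
  H: 15
  F: 3
Molecular formula: C8H15F3.
  M = 8(12.011) + 15(1.008) + 3(18.998)
    = 96.088 + 15.120 + 56.994 = 168.202

168.20 g/mol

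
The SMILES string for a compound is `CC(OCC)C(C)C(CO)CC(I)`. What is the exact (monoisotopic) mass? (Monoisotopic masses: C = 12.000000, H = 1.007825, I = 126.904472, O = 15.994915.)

Atom tally by fragment:
  CH3 → C:1 H:3
  CH(OC2H5) → C:3 H:6 O:1
  CH(CH3) → C:2 H:4
  CH(CH2OH) → C:2 H:4 O:1
  CH2 → C:1 H:2
  CH2I → C:1 H:2 I:1
Element totals:
  C: 10
  H: 21
  I: 1
  O: 2
Molecular formula: C10H21IO2.
  M = 10(12.0) + 21(1.007825) + 126.904472 + 2(15.994915)
    = 120.000000 + 21.164325 + 126.904472 + 31.989830 = 300.058627

300.0586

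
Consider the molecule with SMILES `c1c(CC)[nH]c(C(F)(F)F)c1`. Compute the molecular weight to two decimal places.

Atom tally by fragment:
  pyrrole ring core → C:4 H:5 N:1
  (− 2 ring H displaced by substituents)
  + C2H5 → C:2 H:5
  + CF3 → C:1 F:3
Element totals:
  C: 7
  H: 8
  F: 3
  N: 1
Molecular formula: C7H8F3N.
  M = 7(12.011) + 8(1.008) + 3(18.998) + 14.007
    = 84.077 + 8.064 + 56.994 + 14.007 = 163.142

163.14 g/mol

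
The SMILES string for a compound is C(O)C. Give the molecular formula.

Atom tally by fragment:
  HOCH2 → C:1 H:3 O:1
  CH3 → C:1 H:3
Element totals:
  C: 2
  H: 6
  O: 1

C2H6O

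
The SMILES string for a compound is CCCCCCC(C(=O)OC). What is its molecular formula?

C9H18O2

Atom tally by fragment:
  CH3 → C:1 H:3
  CH2 → C:1 H:2
  CH2 → C:1 H:2
  CH2 → C:1 H:2
  CH2 → C:1 H:2
  CH2 → C:1 H:2
  CH2COOCH3 → C:3 H:5 O:2
Element totals:
  C: 9
  H: 18
  O: 2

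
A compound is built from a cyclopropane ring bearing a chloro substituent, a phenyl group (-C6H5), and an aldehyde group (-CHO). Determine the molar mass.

Atom tally by fragment:
  cyclopropane ring core → C:3 H:6
  (− 3 ring H displaced by substituents)
  + Cl → Cl:1
  + C6H5 → C:6 H:5
  + CHO → C:1 H:1 O:1
Element totals:
  C: 10
  H: 9
  Cl: 1
  O: 1
Molecular formula: C10H9ClO.
  M = 10(12.011) + 9(1.008) + 35.45 + 15.999
    = 120.110 + 9.072 + 35.450 + 15.999 = 180.631

180.63 g/mol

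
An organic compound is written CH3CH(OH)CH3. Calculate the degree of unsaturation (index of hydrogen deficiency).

0

Atom tally by fragment:
  CH3 → C:1 H:3
  CH(OH) → C:1 H:2 O:1
  CH3 → C:1 H:3
Element totals:
  C: 3
  H: 8
  O: 1
Molecular formula: C3H8O.
DoU = (2C + 2 + N − H − X) / 2 = (2·3 + 2 + 0 − 8 − 0) / 2 = 0.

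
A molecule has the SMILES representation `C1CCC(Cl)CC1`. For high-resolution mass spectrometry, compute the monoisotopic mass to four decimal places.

Atom tally by fragment:
  cyclohexane ring core → C:6 H:12
  (− 1 ring H displaced by substituents)
  + Cl → Cl:1
Element totals:
  C: 6
  H: 11
  Cl: 1
Molecular formula: C6H11Cl.
  M = 6(12.0) + 11(1.007825) + 34.968853
    = 72.000000 + 11.086075 + 34.968853 = 118.054928

118.0549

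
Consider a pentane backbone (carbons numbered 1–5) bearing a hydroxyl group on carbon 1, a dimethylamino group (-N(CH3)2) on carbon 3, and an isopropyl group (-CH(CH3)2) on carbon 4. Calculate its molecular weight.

Atom tally by fragment:
  HOCH2 → C:1 H:3 O:1
  CH2 → C:1 H:2
  CH(N(CH3)2) → C:3 H:7 N:1
  CH(CH(CH3)2) → C:4 H:8
  CH3 → C:1 H:3
Element totals:
  C: 10
  H: 23
  N: 1
  O: 1
Molecular formula: C10H23NO.
  M = 10(12.011) + 23(1.008) + 14.007 + 15.999
    = 120.110 + 23.184 + 14.007 + 15.999 = 173.300

173.30 g/mol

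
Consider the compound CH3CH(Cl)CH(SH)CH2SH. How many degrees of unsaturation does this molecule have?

Atom tally by fragment:
  CH3 → C:1 H:3
  CH(Cl) → C:1 H:1 Cl:1
  CH(SH) → C:1 H:2 S:1
  CH2SH → C:1 H:3 S:1
Element totals:
  C: 4
  H: 9
  Cl: 1
  S: 2
Molecular formula: C4H9ClS2.
DoU = (2C + 2 + N − H − X) / 2 = (2·4 + 2 + 0 − 9 − 1) / 2 = 0.

0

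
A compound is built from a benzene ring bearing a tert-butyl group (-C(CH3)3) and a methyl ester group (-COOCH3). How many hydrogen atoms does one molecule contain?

16

Atom tally by fragment:
  benzene ring core → C:6 H:6
  (− 2 ring H displaced by substituents)
  + C(CH3)3 → C:4 H:9
  + COOCH3 → C:2 H:3 O:2
Element totals:
  C: 12
  H: 16
  O: 2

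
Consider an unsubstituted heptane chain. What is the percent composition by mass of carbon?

83.90%

Atom tally by fragment:
  CH3 → C:1 H:3
  CH2 → C:1 H:2
  CH2 → C:1 H:2
  CH2 → C:1 H:2
  CH2 → C:1 H:2
  CH2 → C:1 H:2
  CH3 → C:1 H:3
Element totals:
  C: 7
  H: 16
Molecular formula: C7H16.
Molar mass = 100.205 g/mol.
Mass from C: 7 × 12.011 = 84.077 g/mol.
%C = 84.077 / 100.205 × 100 = 83.90%.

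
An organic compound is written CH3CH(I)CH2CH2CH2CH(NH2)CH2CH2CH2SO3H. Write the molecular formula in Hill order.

Element totals:
  C: 9
  H: 20
  I: 1
  N: 1
  O: 3
  S: 1

C9H20INO3S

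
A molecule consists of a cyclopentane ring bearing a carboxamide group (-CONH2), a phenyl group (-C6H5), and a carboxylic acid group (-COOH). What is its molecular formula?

C13H15NO3

Atom tally by fragment:
  cyclopentane ring core → C:5 H:10
  (− 3 ring H displaced by substituents)
  + CONH2 → C:1 H:2 O:1 N:1
  + C6H5 → C:6 H:5
  + COOH → C:1 H:1 O:2
Element totals:
  C: 13
  H: 15
  N: 1
  O: 3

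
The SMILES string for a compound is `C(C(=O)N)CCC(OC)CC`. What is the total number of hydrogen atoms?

Atom tally by fragment:
  H2NOCCH2 → C:2 H:4 O:1 N:1
  CH2 → C:1 H:2
  CH2 → C:1 H:2
  CH(OCH3) → C:2 H:4 O:1
  CH2 → C:1 H:2
  CH3 → C:1 H:3
Element totals:
  C: 8
  H: 17
  N: 1
  O: 2

17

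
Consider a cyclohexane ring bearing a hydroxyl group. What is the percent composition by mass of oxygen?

Atom tally by fragment:
  cyclohexane ring core → C:6 H:12
  (− 1 ring H displaced by substituents)
  + OH → O:1 H:1
Element totals:
  C: 6
  H: 12
  O: 1
Molecular formula: C6H12O.
Molar mass = 100.161 g/mol.
Mass from O: 1 × 15.999 = 15.999 g/mol.
%O = 15.999 / 100.161 × 100 = 15.97%.

15.97%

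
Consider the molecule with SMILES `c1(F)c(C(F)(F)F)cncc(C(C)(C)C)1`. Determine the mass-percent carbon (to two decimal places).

54.30%

Atom tally by fragment:
  pyridine ring core → C:5 H:5 N:1
  (− 3 ring H displaced by substituents)
  + F → F:1
  + CF3 → C:1 F:3
  + C(CH3)3 → C:4 H:9
Element totals:
  C: 10
  H: 11
  F: 4
  N: 1
Molecular formula: C10H11F4N.
Molar mass = 221.197 g/mol.
Mass from C: 10 × 12.011 = 120.110 g/mol.
%C = 120.110 / 221.197 × 100 = 54.30%.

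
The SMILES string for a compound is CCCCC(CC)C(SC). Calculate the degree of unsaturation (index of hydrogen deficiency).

Atom tally by fragment:
  CH3 → C:1 H:3
  CH2 → C:1 H:2
  CH2 → C:1 H:2
  CH2 → C:1 H:2
  CH(C2H5) → C:3 H:6
  CH2SCH3 → C:2 H:5 S:1
Element totals:
  C: 9
  H: 20
  S: 1
Molecular formula: C9H20S.
DoU = (2C + 2 + N − H − X) / 2 = (2·9 + 2 + 0 − 20 − 0) / 2 = 0.

0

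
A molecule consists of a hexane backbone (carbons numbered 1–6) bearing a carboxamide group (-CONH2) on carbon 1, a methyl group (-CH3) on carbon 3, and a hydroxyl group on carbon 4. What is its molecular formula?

C8H17NO2

Atom tally by fragment:
  H2NOCCH2 → C:2 H:4 O:1 N:1
  CH2 → C:1 H:2
  CH(CH3) → C:2 H:4
  CH(OH) → C:1 H:2 O:1
  CH2 → C:1 H:2
  CH3 → C:1 H:3
Element totals:
  C: 8
  H: 17
  N: 1
  O: 2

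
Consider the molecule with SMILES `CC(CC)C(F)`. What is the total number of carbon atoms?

Atom tally by fragment:
  CH3 → C:1 H:3
  CH(C2H5) → C:3 H:6
  CH2F → C:1 H:2 F:1
Element totals:
  C: 5
  H: 11
  F: 1

5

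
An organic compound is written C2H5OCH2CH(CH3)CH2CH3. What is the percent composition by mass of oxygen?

Element totals:
  C: 7
  H: 16
  O: 1
Molecular formula: C7H16O.
Molar mass = 116.204 g/mol.
Mass from O: 1 × 15.999 = 15.999 g/mol.
%O = 15.999 / 116.204 × 100 = 13.77%.

13.77%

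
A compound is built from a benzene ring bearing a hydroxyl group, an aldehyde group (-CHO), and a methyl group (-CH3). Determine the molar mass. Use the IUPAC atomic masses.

Atom tally by fragment:
  benzene ring core → C:6 H:6
  (− 3 ring H displaced by substituents)
  + OH → O:1 H:1
  + CHO → C:1 H:1 O:1
  + CH3 → C:1 H:3
Element totals:
  C: 8
  H: 8
  O: 2
Molecular formula: C8H8O2.
  M = 8(12.011) + 8(1.008) + 2(15.999)
    = 96.088 + 8.064 + 31.998 = 136.150

136.15 g/mol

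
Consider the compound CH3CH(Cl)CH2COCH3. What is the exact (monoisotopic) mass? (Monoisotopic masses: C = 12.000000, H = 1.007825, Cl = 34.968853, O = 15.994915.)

Atom tally by fragment:
  CH3 → C:1 H:3
  CH(Cl) → C:1 H:1 Cl:1
  CH2COCH3 → C:3 H:5 O:1
Element totals:
  C: 5
  H: 9
  Cl: 1
  O: 1
Molecular formula: C5H9ClO.
  M = 5(12.0) + 9(1.007825) + 34.968853 + 15.994915
    = 60.000000 + 9.070425 + 34.968853 + 15.994915 = 120.034193

120.0342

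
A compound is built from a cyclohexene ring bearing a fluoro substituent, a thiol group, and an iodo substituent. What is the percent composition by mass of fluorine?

7.36%

Atom tally by fragment:
  cyclohexene ring core → C:6 H:10
  (− 3 ring H displaced by substituents)
  + F → F:1
  + SH → S:1 H:1
  + I → I:1
Element totals:
  C: 6
  H: 8
  F: 1
  I: 1
  S: 1
Molecular formula: C6H8FIS.
Molar mass = 258.092 g/mol.
Mass from F: 1 × 18.998 = 18.998 g/mol.
%F = 18.998 / 258.092 × 100 = 7.36%.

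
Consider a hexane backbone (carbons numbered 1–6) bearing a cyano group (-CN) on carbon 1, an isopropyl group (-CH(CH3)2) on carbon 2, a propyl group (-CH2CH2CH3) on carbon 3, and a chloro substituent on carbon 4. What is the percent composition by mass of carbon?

67.95%

Atom tally by fragment:
  NCCH2 → C:2 H:2 N:1
  CH(CH(CH3)2) → C:4 H:8
  CH(CH2CH2CH3) → C:4 H:8
  CH(Cl) → C:1 H:1 Cl:1
  CH2 → C:1 H:2
  CH3 → C:1 H:3
Element totals:
  C: 13
  H: 24
  Cl: 1
  N: 1
Molecular formula: C13H24ClN.
Molar mass = 229.792 g/mol.
Mass from C: 13 × 12.011 = 156.143 g/mol.
%C = 156.143 / 229.792 × 100 = 67.95%.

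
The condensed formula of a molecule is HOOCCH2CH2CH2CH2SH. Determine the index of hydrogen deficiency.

Atom tally by fragment:
  HOOCCH2 → C:2 H:3 O:2
  CH2 → C:1 H:2
  CH2 → C:1 H:2
  CH2SH → C:1 H:3 S:1
Element totals:
  C: 5
  H: 10
  O: 2
  S: 1
Molecular formula: C5H10O2S.
DoU = (2C + 2 + N − H − X) / 2 = (2·5 + 2 + 0 − 10 − 0) / 2 = 1.

1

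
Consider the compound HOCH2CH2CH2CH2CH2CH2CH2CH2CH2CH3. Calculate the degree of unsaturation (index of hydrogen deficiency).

Atom tally by fragment:
  HOCH2 → C:1 H:3 O:1
  CH2 → C:1 H:2
  CH2 → C:1 H:2
  CH2 → C:1 H:2
  CH2 → C:1 H:2
  CH2 → C:1 H:2
  CH2 → C:1 H:2
  CH2 → C:1 H:2
  CH2 → C:1 H:2
  CH3 → C:1 H:3
Element totals:
  C: 10
  H: 22
  O: 1
Molecular formula: C10H22O.
DoU = (2C + 2 + N − H − X) / 2 = (2·10 + 2 + 0 − 22 − 0) / 2 = 0.

0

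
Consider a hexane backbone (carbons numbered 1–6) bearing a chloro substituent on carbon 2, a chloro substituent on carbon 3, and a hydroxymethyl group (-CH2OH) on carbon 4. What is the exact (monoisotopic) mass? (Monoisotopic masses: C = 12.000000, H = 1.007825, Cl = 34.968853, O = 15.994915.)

Atom tally by fragment:
  CH3 → C:1 H:3
  CH(Cl) → C:1 H:1 Cl:1
  CH(Cl) → C:1 H:1 Cl:1
  CH(CH2OH) → C:2 H:4 O:1
  CH2 → C:1 H:2
  CH3 → C:1 H:3
Element totals:
  C: 7
  H: 14
  Cl: 2
  O: 1
Molecular formula: C7H14Cl2O.
  M = 7(12.0) + 14(1.007825) + 2(34.968853) + 15.994915
    = 84.000000 + 14.109550 + 69.937706 + 15.994915 = 184.042171

184.0422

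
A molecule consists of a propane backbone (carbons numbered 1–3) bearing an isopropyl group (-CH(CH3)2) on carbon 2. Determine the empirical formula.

C3H7

Atom tally by fragment:
  CH3 → C:1 H:3
  CH(CH(CH3)2) → C:4 H:8
  CH3 → C:1 H:3
Element totals:
  C: 6
  H: 14
Molecular formula: C6H14.
gcd of subscripts = 2; dividing each by 2:
  C: 6/2 = 3
  H: 14/2 = 7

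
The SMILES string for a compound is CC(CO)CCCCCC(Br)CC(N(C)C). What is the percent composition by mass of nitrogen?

4.76%

Atom tally by fragment:
  CH3 → C:1 H:3
  CH(CH2OH) → C:2 H:4 O:1
  CH2 → C:1 H:2
  CH2 → C:1 H:2
  CH2 → C:1 H:2
  CH2 → C:1 H:2
  CH2 → C:1 H:2
  CH(Br) → C:1 H:1 Br:1
  CH2 → C:1 H:2
  CH2N(CH3)2 → C:3 H:8 N:1
Element totals:
  C: 13
  H: 28
  Br: 1
  N: 1
  O: 1
Molecular formula: C13H28BrNO.
Molar mass = 294.277 g/mol.
Mass from N: 1 × 14.007 = 14.007 g/mol.
%N = 14.007 / 294.277 × 100 = 4.76%.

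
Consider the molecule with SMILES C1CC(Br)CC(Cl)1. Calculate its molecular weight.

Atom tally by fragment:
  cyclopentane ring core → C:5 H:10
  (− 2 ring H displaced by substituents)
  + Br → Br:1
  + Cl → Cl:1
Element totals:
  C: 5
  H: 8
  Br: 1
  Cl: 1
Molecular formula: C5H8BrCl.
  M = 5(12.011) + 8(1.008) + 79.904 + 35.45
    = 60.055 + 8.064 + 79.904 + 35.450 = 183.473

183.47 g/mol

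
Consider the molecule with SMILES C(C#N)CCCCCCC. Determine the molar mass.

Atom tally by fragment:
  NCCH2 → C:2 H:2 N:1
  CH2 → C:1 H:2
  CH2 → C:1 H:2
  CH2 → C:1 H:2
  CH2 → C:1 H:2
  CH2 → C:1 H:2
  CH2 → C:1 H:2
  CH3 → C:1 H:3
Element totals:
  C: 9
  H: 17
  N: 1
Molecular formula: C9H17N.
  M = 9(12.011) + 17(1.008) + 14.007
    = 108.099 + 17.136 + 14.007 = 139.242

139.24 g/mol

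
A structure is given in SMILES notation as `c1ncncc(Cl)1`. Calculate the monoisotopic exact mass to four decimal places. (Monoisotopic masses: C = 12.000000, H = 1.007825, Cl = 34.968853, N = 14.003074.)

Atom tally by fragment:
  pyrimidine ring core → C:4 H:4 N:2
  (− 1 ring H displaced by substituents)
  + Cl → Cl:1
Element totals:
  C: 4
  H: 3
  Cl: 1
  N: 2
Molecular formula: C4H3ClN2.
  M = 4(12.0) + 3(1.007825) + 34.968853 + 2(14.003074)
    = 48.000000 + 3.023475 + 34.968853 + 28.006148 = 113.998476

113.9985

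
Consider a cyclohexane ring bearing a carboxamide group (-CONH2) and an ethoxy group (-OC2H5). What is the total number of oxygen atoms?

2

Atom tally by fragment:
  cyclohexane ring core → C:6 H:12
  (− 2 ring H displaced by substituents)
  + CONH2 → C:1 H:2 O:1 N:1
  + OC2H5 → C:2 H:5 O:1
Element totals:
  C: 9
  H: 17
  N: 1
  O: 2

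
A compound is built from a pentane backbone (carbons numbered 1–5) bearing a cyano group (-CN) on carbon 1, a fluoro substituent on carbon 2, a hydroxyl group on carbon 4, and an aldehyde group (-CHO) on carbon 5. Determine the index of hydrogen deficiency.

3

Atom tally by fragment:
  NCCH2 → C:2 H:2 N:1
  CH(F) → C:1 H:1 F:1
  CH2 → C:1 H:2
  CH(OH) → C:1 H:2 O:1
  CH2CHO → C:2 H:3 O:1
Element totals:
  C: 7
  H: 10
  F: 1
  N: 1
  O: 2
Molecular formula: C7H10FNO2.
DoU = (2C + 2 + N − H − X) / 2 = (2·7 + 2 + 1 − 10 − 1) / 2 = 3.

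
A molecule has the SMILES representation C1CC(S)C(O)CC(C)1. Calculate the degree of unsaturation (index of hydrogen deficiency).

1

Atom tally by fragment:
  cyclohexane ring core → C:6 H:12
  (− 3 ring H displaced by substituents)
  + SH → S:1 H:1
  + OH → O:1 H:1
  + CH3 → C:1 H:3
Element totals:
  C: 7
  H: 14
  O: 1
  S: 1
Molecular formula: C7H14OS.
DoU = (2C + 2 + N − H − X) / 2 = (2·7 + 2 + 0 − 14 − 0) / 2 = 1.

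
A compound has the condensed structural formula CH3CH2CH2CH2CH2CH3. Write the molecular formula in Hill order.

Atom tally by fragment:
  CH3 → C:1 H:3
  CH2 → C:1 H:2
  CH2 → C:1 H:2
  CH2 → C:1 H:2
  CH2 → C:1 H:2
  CH3 → C:1 H:3
Element totals:
  C: 6
  H: 14

C6H14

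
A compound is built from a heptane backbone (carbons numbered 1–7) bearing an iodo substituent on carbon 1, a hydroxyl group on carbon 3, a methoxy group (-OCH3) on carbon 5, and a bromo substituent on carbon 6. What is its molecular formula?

C8H16BrIO2

Atom tally by fragment:
  ICH2 → C:1 H:2 I:1
  CH2 → C:1 H:2
  CH(OH) → C:1 H:2 O:1
  CH2 → C:1 H:2
  CH(OCH3) → C:2 H:4 O:1
  CH(Br) → C:1 H:1 Br:1
  CH3 → C:1 H:3
Element totals:
  C: 8
  H: 16
  Br: 1
  I: 1
  O: 2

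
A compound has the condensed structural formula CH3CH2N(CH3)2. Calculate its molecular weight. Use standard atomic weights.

73.14 g/mol

Atom tally by fragment:
  CH3 → C:1 H:3
  CH2N(CH3)2 → C:3 H:8 N:1
Element totals:
  C: 4
  H: 11
  N: 1
Molecular formula: C4H11N.
  M = 4(12.011) + 11(1.008) + 14.007
    = 48.044 + 11.088 + 14.007 = 73.139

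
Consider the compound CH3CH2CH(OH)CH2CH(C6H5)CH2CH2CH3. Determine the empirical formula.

Element totals:
  C: 14
  H: 22
  O: 1
Molecular formula: C14H22O.
gcd of subscripts (14, 22, 1) = 1, so the empirical formula equals the molecular formula.

C14H22O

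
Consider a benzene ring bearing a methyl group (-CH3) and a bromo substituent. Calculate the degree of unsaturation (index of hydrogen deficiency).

4

Atom tally by fragment:
  benzene ring core → C:6 H:6
  (− 2 ring H displaced by substituents)
  + CH3 → C:1 H:3
  + Br → Br:1
Element totals:
  C: 7
  H: 7
  Br: 1
Molecular formula: C7H7Br.
DoU = (2C + 2 + N − H − X) / 2 = (2·7 + 2 + 0 − 7 − 1) / 2 = 4.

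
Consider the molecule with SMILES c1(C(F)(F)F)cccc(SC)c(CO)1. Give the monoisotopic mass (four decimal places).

222.0326

Atom tally by fragment:
  benzene ring core → C:6 H:6
  (− 3 ring H displaced by substituents)
  + CF3 → C:1 F:3
  + SCH3 → C:1 H:3 S:1
  + CH2OH → C:1 H:3 O:1
Element totals:
  C: 9
  H: 9
  F: 3
  O: 1
  S: 1
Molecular formula: C9H9F3OS.
  M = 9(12.0) + 9(1.007825) + 3(18.998403) + 15.994915 + 31.972071
    = 108.000000 + 9.070425 + 56.995209 + 15.994915 + 31.972071 = 222.032620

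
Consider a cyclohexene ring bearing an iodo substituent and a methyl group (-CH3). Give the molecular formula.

Atom tally by fragment:
  cyclohexene ring core → C:6 H:10
  (− 2 ring H displaced by substituents)
  + I → I:1
  + CH3 → C:1 H:3
Element totals:
  C: 7
  H: 11
  I: 1

C7H11I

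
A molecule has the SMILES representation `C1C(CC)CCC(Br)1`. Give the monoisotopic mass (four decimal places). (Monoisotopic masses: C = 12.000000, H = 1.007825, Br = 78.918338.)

Atom tally by fragment:
  cyclopentane ring core → C:5 H:10
  (− 2 ring H displaced by substituents)
  + C2H5 → C:2 H:5
  + Br → Br:1
Element totals:
  C: 7
  H: 13
  Br: 1
Molecular formula: C7H13Br.
  M = 7(12.0) + 13(1.007825) + 78.918338
    = 84.000000 + 13.101725 + 78.918338 = 176.020063

176.0201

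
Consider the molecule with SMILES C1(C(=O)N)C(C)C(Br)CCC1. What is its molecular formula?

Atom tally by fragment:
  cyclohexane ring core → C:6 H:12
  (− 3 ring H displaced by substituents)
  + CONH2 → C:1 H:2 O:1 N:1
  + CH3 → C:1 H:3
  + Br → Br:1
Element totals:
  C: 8
  H: 14
  Br: 1
  N: 1
  O: 1

C8H14BrNO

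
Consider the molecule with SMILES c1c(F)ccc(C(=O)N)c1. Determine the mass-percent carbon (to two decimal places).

60.43%

Atom tally by fragment:
  benzene ring core → C:6 H:6
  (− 2 ring H displaced by substituents)
  + F → F:1
  + CONH2 → C:1 H:2 O:1 N:1
Element totals:
  C: 7
  H: 6
  F: 1
  N: 1
  O: 1
Molecular formula: C7H6FNO.
Molar mass = 139.129 g/mol.
Mass from C: 7 × 12.011 = 84.077 g/mol.
%C = 84.077 / 139.129 × 100 = 60.43%.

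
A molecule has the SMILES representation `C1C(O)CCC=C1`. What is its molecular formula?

Atom tally by fragment:
  cyclohexene ring core → C:6 H:10
  (− 1 ring H displaced by substituents)
  + OH → O:1 H:1
Element totals:
  C: 6
  H: 10
  O: 1

C6H10O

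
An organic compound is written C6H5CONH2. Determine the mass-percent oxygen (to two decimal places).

13.21%

Atom tally by fragment:
  benzene ring core → C:6 H:6
  (− 1 ring H displaced by substituents)
  + CONH2 → C:1 H:2 O:1 N:1
Element totals:
  C: 7
  H: 7
  N: 1
  O: 1
Molecular formula: C7H7NO.
Molar mass = 121.139 g/mol.
Mass from O: 1 × 15.999 = 15.999 g/mol.
%O = 15.999 / 121.139 × 100 = 13.21%.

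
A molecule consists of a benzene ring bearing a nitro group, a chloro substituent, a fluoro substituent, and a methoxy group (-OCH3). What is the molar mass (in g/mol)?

Atom tally by fragment:
  benzene ring core → C:6 H:6
  (− 4 ring H displaced by substituents)
  + NO2 → N:1 O:2
  + Cl → Cl:1
  + F → F:1
  + OCH3 → C:1 H:3 O:1
Element totals:
  C: 7
  H: 5
  Cl: 1
  F: 1
  N: 1
  O: 3
Molecular formula: C7H5ClFNO3.
  M = 7(12.011) + 5(1.008) + 35.45 + 18.998 + 14.007 + 3(15.999)
    = 84.077 + 5.040 + 35.450 + 18.998 + 14.007 + 47.997 = 205.569

205.57 g/mol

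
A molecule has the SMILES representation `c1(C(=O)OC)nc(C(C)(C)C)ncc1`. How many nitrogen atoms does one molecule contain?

2

Atom tally by fragment:
  pyrimidine ring core → C:4 H:4 N:2
  (− 2 ring H displaced by substituents)
  + COOCH3 → C:2 H:3 O:2
  + C(CH3)3 → C:4 H:9
Element totals:
  C: 10
  H: 14
  N: 2
  O: 2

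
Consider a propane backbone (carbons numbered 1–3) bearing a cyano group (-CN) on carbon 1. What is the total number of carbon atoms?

4

Atom tally by fragment:
  NCCH2 → C:2 H:2 N:1
  CH2 → C:1 H:2
  CH3 → C:1 H:3
Element totals:
  C: 4
  H: 7
  N: 1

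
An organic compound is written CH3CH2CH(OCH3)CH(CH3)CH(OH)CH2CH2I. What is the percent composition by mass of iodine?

Element totals:
  C: 9
  H: 19
  I: 1
  O: 2
Molecular formula: C9H19IO2.
Molar mass = 286.153 g/mol.
Mass from I: 1 × 126.904 = 126.904 g/mol.
%I = 126.904 / 286.153 × 100 = 44.35%.

44.35%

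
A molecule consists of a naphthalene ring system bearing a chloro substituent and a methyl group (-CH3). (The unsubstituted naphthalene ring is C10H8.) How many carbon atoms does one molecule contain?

11

Atom tally by fragment:
  naphthalene ring system core → C:10 H:8
  (− 2 ring H displaced by substituents)
  + Cl → Cl:1
  + CH3 → C:1 H:3
Element totals:
  C: 11
  H: 9
  Cl: 1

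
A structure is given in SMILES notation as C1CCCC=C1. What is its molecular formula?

Atom tally by fragment:
  cyclohexene ring core → C:6 H:10
Element totals:
  C: 6
  H: 10

C6H10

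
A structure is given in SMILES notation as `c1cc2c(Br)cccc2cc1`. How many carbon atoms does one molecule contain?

Atom tally by fragment:
  naphthalene ring system core → C:10 H:8
  (− 1 ring H displaced by substituents)
  + Br → Br:1
Element totals:
  C: 10
  H: 7
  Br: 1

10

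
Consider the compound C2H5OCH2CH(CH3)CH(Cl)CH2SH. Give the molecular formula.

Atom tally by fragment:
  C2H5OCH2 → C:3 H:7 O:1
  CH(CH3) → C:2 H:4
  CH(Cl) → C:1 H:1 Cl:1
  CH2SH → C:1 H:3 S:1
Element totals:
  C: 7
  H: 15
  Cl: 1
  O: 1
  S: 1

C7H15ClOS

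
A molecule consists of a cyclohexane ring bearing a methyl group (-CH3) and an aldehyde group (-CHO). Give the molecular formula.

Atom tally by fragment:
  cyclohexane ring core → C:6 H:12
  (− 2 ring H displaced by substituents)
  + CH3 → C:1 H:3
  + CHO → C:1 H:1 O:1
Element totals:
  C: 8
  H: 14
  O: 1

C8H14O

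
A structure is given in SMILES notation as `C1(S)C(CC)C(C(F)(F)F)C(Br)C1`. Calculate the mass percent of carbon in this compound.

Atom tally by fragment:
  cyclopentane ring core → C:5 H:10
  (− 4 ring H displaced by substituents)
  + SH → S:1 H:1
  + C2H5 → C:2 H:5
  + CF3 → C:1 F:3
  + Br → Br:1
Element totals:
  C: 8
  H: 12
  Br: 1
  F: 3
  S: 1
Molecular formula: C8H12BrF3S.
Molar mass = 277.142 g/mol.
Mass from C: 8 × 12.011 = 96.088 g/mol.
%C = 96.088 / 277.142 × 100 = 34.67%.

34.67%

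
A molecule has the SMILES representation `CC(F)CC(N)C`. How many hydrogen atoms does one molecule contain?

Atom tally by fragment:
  CH3 → C:1 H:3
  CH(F) → C:1 H:1 F:1
  CH2 → C:1 H:2
  CH(NH2) → C:1 H:3 N:1
  CH3 → C:1 H:3
Element totals:
  C: 5
  H: 12
  F: 1
  N: 1

12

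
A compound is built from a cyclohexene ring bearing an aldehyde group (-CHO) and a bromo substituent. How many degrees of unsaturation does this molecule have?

3

Atom tally by fragment:
  cyclohexene ring core → C:6 H:10
  (− 2 ring H displaced by substituents)
  + CHO → C:1 H:1 O:1
  + Br → Br:1
Element totals:
  C: 7
  H: 9
  Br: 1
  O: 1
Molecular formula: C7H9BrO.
DoU = (2C + 2 + N − H − X) / 2 = (2·7 + 2 + 0 − 9 − 1) / 2 = 3.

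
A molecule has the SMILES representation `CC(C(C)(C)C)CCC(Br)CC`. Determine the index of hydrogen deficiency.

Atom tally by fragment:
  CH3 → C:1 H:3
  CH(C(CH3)3) → C:5 H:10
  CH2 → C:1 H:2
  CH2 → C:1 H:2
  CH(Br) → C:1 H:1 Br:1
  CH2 → C:1 H:2
  CH3 → C:1 H:3
Element totals:
  C: 11
  H: 23
  Br: 1
Molecular formula: C11H23Br.
DoU = (2C + 2 + N − H − X) / 2 = (2·11 + 2 + 0 − 23 − 1) / 2 = 0.

0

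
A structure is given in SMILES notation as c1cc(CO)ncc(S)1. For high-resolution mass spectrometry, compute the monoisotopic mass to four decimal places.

Atom tally by fragment:
  pyridine ring core → C:5 H:5 N:1
  (− 2 ring H displaced by substituents)
  + CH2OH → C:1 H:3 O:1
  + SH → S:1 H:1
Element totals:
  C: 6
  H: 7
  N: 1
  O: 1
  S: 1
Molecular formula: C6H7NOS.
  M = 6(12.0) + 7(1.007825) + 14.003074 + 15.994915 + 31.972071
    = 72.000000 + 7.054775 + 14.003074 + 15.994915 + 31.972071 = 141.024835

141.0248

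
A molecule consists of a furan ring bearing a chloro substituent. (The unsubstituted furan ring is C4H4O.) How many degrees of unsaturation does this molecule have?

3

Atom tally by fragment:
  furan ring core → C:4 H:4 O:1
  (− 1 ring H displaced by substituents)
  + Cl → Cl:1
Element totals:
  C: 4
  H: 3
  Cl: 1
  O: 1
Molecular formula: C4H3ClO.
DoU = (2C + 2 + N − H − X) / 2 = (2·4 + 2 + 0 − 3 − 1) / 2 = 3.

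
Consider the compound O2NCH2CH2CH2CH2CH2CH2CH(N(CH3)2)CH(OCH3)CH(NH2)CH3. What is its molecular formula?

C13H29N3O3

Atom tally by fragment:
  O2NCH2 → C:1 H:2 N:1 O:2
  CH2 → C:1 H:2
  CH2 → C:1 H:2
  CH2 → C:1 H:2
  CH2 → C:1 H:2
  CH2 → C:1 H:2
  CH(N(CH3)2) → C:3 H:7 N:1
  CH(OCH3) → C:2 H:4 O:1
  CH(NH2) → C:1 H:3 N:1
  CH3 → C:1 H:3
Element totals:
  C: 13
  H: 29
  N: 3
  O: 3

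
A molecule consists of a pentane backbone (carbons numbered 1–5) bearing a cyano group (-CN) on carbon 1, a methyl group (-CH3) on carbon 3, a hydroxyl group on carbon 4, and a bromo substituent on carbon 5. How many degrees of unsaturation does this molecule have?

2

Atom tally by fragment:
  NCCH2 → C:2 H:2 N:1
  CH2 → C:1 H:2
  CH(CH3) → C:2 H:4
  CH(OH) → C:1 H:2 O:1
  CH2Br → C:1 H:2 Br:1
Element totals:
  C: 7
  H: 12
  Br: 1
  N: 1
  O: 1
Molecular formula: C7H12BrNO.
DoU = (2C + 2 + N − H − X) / 2 = (2·7 + 2 + 1 − 12 − 1) / 2 = 2.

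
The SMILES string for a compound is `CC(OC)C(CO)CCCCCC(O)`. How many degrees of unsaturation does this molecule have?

Atom tally by fragment:
  CH3 → C:1 H:3
  CH(OCH3) → C:2 H:4 O:1
  CH(CH2OH) → C:2 H:4 O:1
  CH2 → C:1 H:2
  CH2 → C:1 H:2
  CH2 → C:1 H:2
  CH2 → C:1 H:2
  CH2 → C:1 H:2
  CH2OH → C:1 H:3 O:1
Element totals:
  C: 11
  H: 24
  O: 3
Molecular formula: C11H24O3.
DoU = (2C + 2 + N − H − X) / 2 = (2·11 + 2 + 0 − 24 − 0) / 2 = 0.

0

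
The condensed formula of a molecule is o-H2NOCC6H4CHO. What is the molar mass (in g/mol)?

Atom tally by fragment:
  benzene ring core → C:6 H:6
  (− 2 ring H displaced by substituents)
  + CONH2 → C:1 H:2 O:1 N:1
  + CHO → C:1 H:1 O:1
Element totals:
  C: 8
  H: 7
  N: 1
  O: 2
Molecular formula: C8H7NO2.
  M = 8(12.011) + 7(1.008) + 14.007 + 2(15.999)
    = 96.088 + 7.056 + 14.007 + 31.998 = 149.149

149.15 g/mol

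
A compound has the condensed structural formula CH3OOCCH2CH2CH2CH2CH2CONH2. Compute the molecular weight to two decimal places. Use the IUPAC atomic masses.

Atom tally by fragment:
  CH3OOCCH2 → C:3 H:5 O:2
  CH2 → C:1 H:2
  CH2 → C:1 H:2
  CH2 → C:1 H:2
  CH2CONH2 → C:2 H:4 O:1 N:1
Element totals:
  C: 8
  H: 15
  N: 1
  O: 3
Molecular formula: C8H15NO3.
  M = 8(12.011) + 15(1.008) + 14.007 + 3(15.999)
    = 96.088 + 15.120 + 14.007 + 47.997 = 173.212

173.21 g/mol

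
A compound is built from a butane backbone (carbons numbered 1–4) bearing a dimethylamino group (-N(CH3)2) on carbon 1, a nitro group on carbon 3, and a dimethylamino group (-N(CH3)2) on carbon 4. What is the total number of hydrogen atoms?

19

Atom tally by fragment:
  (CH3)2NCH2 → C:3 H:8 N:1
  CH2 → C:1 H:2
  CH(NO2) → C:1 H:1 N:1 O:2
  CH2N(CH3)2 → C:3 H:8 N:1
Element totals:
  C: 8
  H: 19
  N: 3
  O: 2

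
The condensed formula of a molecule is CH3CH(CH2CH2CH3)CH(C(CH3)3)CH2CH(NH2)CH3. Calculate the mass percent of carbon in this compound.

78.31%

Atom tally by fragment:
  CH3 → C:1 H:3
  CH(CH2CH2CH3) → C:4 H:8
  CH(C(CH3)3) → C:5 H:10
  CH2 → C:1 H:2
  CH(NH2) → C:1 H:3 N:1
  CH3 → C:1 H:3
Element totals:
  C: 13
  H: 29
  N: 1
Molecular formula: C13H29N.
Molar mass = 199.382 g/mol.
Mass from C: 13 × 12.011 = 156.143 g/mol.
%C = 156.143 / 199.382 × 100 = 78.31%.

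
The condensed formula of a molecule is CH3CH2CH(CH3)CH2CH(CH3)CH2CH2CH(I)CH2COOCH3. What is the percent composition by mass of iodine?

Atom tally by fragment:
  CH3 → C:1 H:3
  CH2 → C:1 H:2
  CH(CH3) → C:2 H:4
  CH2 → C:1 H:2
  CH(CH3) → C:2 H:4
  CH2 → C:1 H:2
  CH2 → C:1 H:2
  CH(I) → C:1 H:1 I:1
  CH2COOCH3 → C:3 H:5 O:2
Element totals:
  C: 13
  H: 25
  I: 1
  O: 2
Molecular formula: C13H25IO2.
Molar mass = 340.245 g/mol.
Mass from I: 1 × 126.904 = 126.904 g/mol.
%I = 126.904 / 340.245 × 100 = 37.30%.

37.30%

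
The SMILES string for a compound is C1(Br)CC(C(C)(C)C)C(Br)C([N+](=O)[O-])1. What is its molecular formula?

Atom tally by fragment:
  cyclopentane ring core → C:5 H:10
  (− 4 ring H displaced by substituents)
  + Br → Br:1
  + C(CH3)3 → C:4 H:9
  + Br → Br:1
  + NO2 → N:1 O:2
Element totals:
  C: 9
  H: 15
  Br: 2
  N: 1
  O: 2

C9H15Br2NO2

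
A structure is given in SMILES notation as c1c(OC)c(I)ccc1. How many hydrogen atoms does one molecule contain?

7

Atom tally by fragment:
  benzene ring core → C:6 H:6
  (− 2 ring H displaced by substituents)
  + OCH3 → C:1 H:3 O:1
  + I → I:1
Element totals:
  C: 7
  H: 7
  I: 1
  O: 1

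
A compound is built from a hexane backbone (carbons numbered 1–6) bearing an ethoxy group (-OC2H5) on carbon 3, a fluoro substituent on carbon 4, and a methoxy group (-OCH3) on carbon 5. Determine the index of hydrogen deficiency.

Atom tally by fragment:
  CH3 → C:1 H:3
  CH2 → C:1 H:2
  CH(OC2H5) → C:3 H:6 O:1
  CH(F) → C:1 H:1 F:1
  CH(OCH3) → C:2 H:4 O:1
  CH3 → C:1 H:3
Element totals:
  C: 9
  H: 19
  F: 1
  O: 2
Molecular formula: C9H19FO2.
DoU = (2C + 2 + N − H − X) / 2 = (2·9 + 2 + 0 − 19 − 1) / 2 = 0.

0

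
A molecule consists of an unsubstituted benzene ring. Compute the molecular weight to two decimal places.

Atom tally by fragment:
  benzene ring core → C:6 H:6
Element totals:
  C: 6
  H: 6
Molecular formula: C6H6.
  M = 6(12.011) + 6(1.008)
    = 72.066 + 6.048 = 78.114

78.11 g/mol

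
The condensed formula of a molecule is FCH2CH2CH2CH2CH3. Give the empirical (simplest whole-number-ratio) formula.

C5H11F

Element totals:
  C: 5
  H: 11
  F: 1
Molecular formula: C5H11F.
gcd of subscripts (5, 1, 11) = 1, so the empirical formula equals the molecular formula.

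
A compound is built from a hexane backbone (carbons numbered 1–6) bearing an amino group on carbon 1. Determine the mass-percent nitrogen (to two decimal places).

13.84%

Atom tally by fragment:
  H2NCH2 → C:1 H:4 N:1
  CH2 → C:1 H:2
  CH2 → C:1 H:2
  CH2 → C:1 H:2
  CH2 → C:1 H:2
  CH3 → C:1 H:3
Element totals:
  C: 6
  H: 15
  N: 1
Molecular formula: C6H15N.
Molar mass = 101.193 g/mol.
Mass from N: 1 × 14.007 = 14.007 g/mol.
%N = 14.007 / 101.193 × 100 = 13.84%.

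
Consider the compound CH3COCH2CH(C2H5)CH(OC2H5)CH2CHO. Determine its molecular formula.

C11H20O3

Element totals:
  C: 11
  H: 20
  O: 3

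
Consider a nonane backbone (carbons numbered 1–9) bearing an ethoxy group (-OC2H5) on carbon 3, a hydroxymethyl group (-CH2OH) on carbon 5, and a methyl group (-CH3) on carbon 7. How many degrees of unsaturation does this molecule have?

Atom tally by fragment:
  CH3 → C:1 H:3
  CH2 → C:1 H:2
  CH(OC2H5) → C:3 H:6 O:1
  CH2 → C:1 H:2
  CH(CH2OH) → C:2 H:4 O:1
  CH2 → C:1 H:2
  CH(CH3) → C:2 H:4
  CH2 → C:1 H:2
  CH3 → C:1 H:3
Element totals:
  C: 13
  H: 28
  O: 2
Molecular formula: C13H28O2.
DoU = (2C + 2 + N − H − X) / 2 = (2·13 + 2 + 0 − 28 − 0) / 2 = 0.

0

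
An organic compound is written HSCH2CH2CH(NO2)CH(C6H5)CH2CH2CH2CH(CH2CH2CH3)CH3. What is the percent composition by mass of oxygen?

Atom tally by fragment:
  HSCH2 → C:1 H:3 S:1
  CH2 → C:1 H:2
  CH(NO2) → C:1 H:1 N:1 O:2
  CH(C6H5) → C:7 H:6
  CH2 → C:1 H:2
  CH2 → C:1 H:2
  CH2 → C:1 H:2
  CH(CH2CH2CH3) → C:4 H:8
  CH3 → C:1 H:3
Element totals:
  C: 18
  H: 29
  N: 1
  O: 2
  S: 1
Molecular formula: C18H29NO2S.
Molar mass = 323.495 g/mol.
Mass from O: 2 × 15.999 = 31.998 g/mol.
%O = 31.998 / 323.495 × 100 = 9.89%.

9.89%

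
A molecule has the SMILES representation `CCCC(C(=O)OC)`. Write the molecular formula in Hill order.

C6H12O2

Atom tally by fragment:
  CH3 → C:1 H:3
  CH2 → C:1 H:2
  CH2 → C:1 H:2
  CH2COOCH3 → C:3 H:5 O:2
Element totals:
  C: 6
  H: 12
  O: 2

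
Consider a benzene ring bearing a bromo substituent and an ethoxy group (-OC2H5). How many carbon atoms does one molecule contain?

Atom tally by fragment:
  benzene ring core → C:6 H:6
  (− 2 ring H displaced by substituents)
  + Br → Br:1
  + OC2H5 → C:2 H:5 O:1
Element totals:
  C: 8
  H: 9
  Br: 1
  O: 1

8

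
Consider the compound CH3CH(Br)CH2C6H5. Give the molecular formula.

Atom tally by fragment:
  CH3 → C:1 H:3
  CH(Br) → C:1 H:1 Br:1
  CH2C6H5 → C:7 H:7
Element totals:
  C: 9
  H: 11
  Br: 1

C9H11Br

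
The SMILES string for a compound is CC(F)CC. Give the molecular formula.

C4H9F

Atom tally by fragment:
  CH3 → C:1 H:3
  CH(F) → C:1 H:1 F:1
  CH2 → C:1 H:2
  CH3 → C:1 H:3
Element totals:
  C: 4
  H: 9
  F: 1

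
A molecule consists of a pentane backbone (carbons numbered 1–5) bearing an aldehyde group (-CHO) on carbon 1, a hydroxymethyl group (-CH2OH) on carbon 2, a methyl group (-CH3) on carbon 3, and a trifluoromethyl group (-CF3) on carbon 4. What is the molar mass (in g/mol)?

Atom tally by fragment:
  OHCCH2 → C:2 H:3 O:1
  CH(CH2OH) → C:2 H:4 O:1
  CH(CH3) → C:2 H:4
  CH(CF3) → C:2 H:1 F:3
  CH3 → C:1 H:3
Element totals:
  C: 9
  H: 15
  F: 3
  O: 2
Molecular formula: C9H15F3O2.
  M = 9(12.011) + 15(1.008) + 3(18.998) + 2(15.999)
    = 108.099 + 15.120 + 56.994 + 31.998 = 212.211

212.21 g/mol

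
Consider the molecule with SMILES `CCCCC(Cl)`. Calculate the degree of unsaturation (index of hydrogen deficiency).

0

Atom tally by fragment:
  CH3 → C:1 H:3
  CH2 → C:1 H:2
  CH2 → C:1 H:2
  CH2 → C:1 H:2
  CH2Cl → C:1 H:2 Cl:1
Element totals:
  C: 5
  H: 11
  Cl: 1
Molecular formula: C5H11Cl.
DoU = (2C + 2 + N − H − X) / 2 = (2·5 + 2 + 0 − 11 − 1) / 2 = 0.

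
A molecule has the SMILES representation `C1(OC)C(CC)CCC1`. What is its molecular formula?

C8H16O

Atom tally by fragment:
  cyclopentane ring core → C:5 H:10
  (− 2 ring H displaced by substituents)
  + OCH3 → C:1 H:3 O:1
  + C2H5 → C:2 H:5
Element totals:
  C: 8
  H: 16
  O: 1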